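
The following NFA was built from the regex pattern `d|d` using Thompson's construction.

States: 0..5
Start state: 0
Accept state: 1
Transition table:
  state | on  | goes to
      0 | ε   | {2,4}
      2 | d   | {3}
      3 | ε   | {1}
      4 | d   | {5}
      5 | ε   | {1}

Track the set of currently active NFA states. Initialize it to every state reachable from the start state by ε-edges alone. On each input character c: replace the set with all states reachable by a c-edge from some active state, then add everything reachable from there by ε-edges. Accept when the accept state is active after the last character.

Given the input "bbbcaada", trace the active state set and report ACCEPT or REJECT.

start: ε-closure({0}) = {0,2,4}
'b' @ 1: {}  — no active states
rest 'bbcaada' ignored (set empty)
after full input: {}  (accept=1 not in)

Answer: REJECT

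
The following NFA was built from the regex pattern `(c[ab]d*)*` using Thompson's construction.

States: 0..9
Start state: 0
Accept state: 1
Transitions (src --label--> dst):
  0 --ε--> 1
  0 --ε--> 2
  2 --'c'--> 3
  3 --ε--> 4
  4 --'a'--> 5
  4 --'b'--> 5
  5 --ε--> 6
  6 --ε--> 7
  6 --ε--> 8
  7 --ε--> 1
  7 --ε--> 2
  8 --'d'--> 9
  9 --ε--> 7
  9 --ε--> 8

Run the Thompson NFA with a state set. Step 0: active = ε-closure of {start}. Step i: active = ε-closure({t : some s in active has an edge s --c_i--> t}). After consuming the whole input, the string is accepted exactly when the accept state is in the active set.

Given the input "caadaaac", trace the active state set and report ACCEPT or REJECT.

initial (ε-close {0}): {0,1,2}
'c' @ 1: {3,4}
'a' @ 2: {1,2,5,6,7,8}  ✓accept
'a' @ 3: {}  — state set empty
rest 'daaac' ignored (set empty)
final: {}; accept 1 not in set

Answer: REJECT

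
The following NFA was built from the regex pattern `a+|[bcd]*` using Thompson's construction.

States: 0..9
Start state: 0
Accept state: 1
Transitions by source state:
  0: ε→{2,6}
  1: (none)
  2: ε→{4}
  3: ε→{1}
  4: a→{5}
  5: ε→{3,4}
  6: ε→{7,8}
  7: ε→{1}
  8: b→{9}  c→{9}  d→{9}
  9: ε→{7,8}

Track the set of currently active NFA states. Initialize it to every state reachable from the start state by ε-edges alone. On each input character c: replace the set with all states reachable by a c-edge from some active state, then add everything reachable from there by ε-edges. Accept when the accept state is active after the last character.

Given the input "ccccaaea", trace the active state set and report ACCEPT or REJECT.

Answer: REJECT

Derivation:
S₀ = ε-closure({0}) = {0,1,2,4,6,7,8}
'c' @ 1: {1,7,8,9}  (accept∈set)
'c' @ 2: {1,7,8,9}  (accept∈set)
'c' @ 3: {1,7,8,9}  (accept∈set)
'c' @ 4: {1,7,8,9}  (accept∈set)
'a' @ 5: {}  — state set empty
rest 'aea' ignored (set empty)
final: {}; accept 1 not in set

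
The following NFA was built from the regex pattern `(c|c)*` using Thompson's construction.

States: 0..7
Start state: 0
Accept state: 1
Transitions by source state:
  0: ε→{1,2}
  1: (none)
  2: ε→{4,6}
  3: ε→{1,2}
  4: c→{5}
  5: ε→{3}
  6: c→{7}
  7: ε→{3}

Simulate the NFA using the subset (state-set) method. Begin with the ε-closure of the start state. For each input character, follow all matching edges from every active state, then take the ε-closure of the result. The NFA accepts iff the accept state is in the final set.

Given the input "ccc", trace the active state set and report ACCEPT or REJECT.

Answer: ACCEPT

Steps:
S₀ = ε-closure({0}) = {0,1,2,4,6}
'c' @ 1: {1,2,3,4,5,6,7}  ✓accept
'c' @ 2: {1,2,3,4,5,6,7}  ✓accept
'c' @ 3: {1,2,3,4,5,6,7}  ✓accept
final: {1,2,3,4,5,6,7}; accept 1 in set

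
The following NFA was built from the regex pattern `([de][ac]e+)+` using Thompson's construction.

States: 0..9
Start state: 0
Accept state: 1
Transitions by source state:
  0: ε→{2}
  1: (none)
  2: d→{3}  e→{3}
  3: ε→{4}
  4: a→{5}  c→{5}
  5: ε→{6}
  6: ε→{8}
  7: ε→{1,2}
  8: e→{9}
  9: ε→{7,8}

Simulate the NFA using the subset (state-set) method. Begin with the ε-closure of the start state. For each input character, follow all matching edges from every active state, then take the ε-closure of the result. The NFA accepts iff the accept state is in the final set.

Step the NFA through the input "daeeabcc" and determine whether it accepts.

Answer: REJECT

Steps:
start: ε-closure({0}) = {0,2}
'd' @ 1: {3,4}
'a' @ 2: {5,6,8}
'e' @ 3: {1,2,7,8,9}  ✓accept
'e' @ 4: {1,2,3,4,7,8,9}  ✓accept
'a' @ 5: {5,6,8}
'b' @ 6: {}  — dead — no transitions
rest 'cc' ignored (set empty)
after full input: {}  (accept=1 not in)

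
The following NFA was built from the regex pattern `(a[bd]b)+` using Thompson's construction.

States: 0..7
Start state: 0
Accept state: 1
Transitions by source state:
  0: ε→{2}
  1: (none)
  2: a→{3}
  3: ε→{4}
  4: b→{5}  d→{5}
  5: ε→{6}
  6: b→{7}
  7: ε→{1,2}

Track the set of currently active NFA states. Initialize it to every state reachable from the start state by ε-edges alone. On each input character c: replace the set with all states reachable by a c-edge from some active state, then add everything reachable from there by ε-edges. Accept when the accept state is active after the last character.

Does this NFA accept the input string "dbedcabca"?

Answer: REJECT

Derivation:
start: ε-closure({0}) = {0,2}
'd' @ 1: {}  — no active states
rest 'bedcabca' ignored (set empty)
final: {}; accept 1 not in set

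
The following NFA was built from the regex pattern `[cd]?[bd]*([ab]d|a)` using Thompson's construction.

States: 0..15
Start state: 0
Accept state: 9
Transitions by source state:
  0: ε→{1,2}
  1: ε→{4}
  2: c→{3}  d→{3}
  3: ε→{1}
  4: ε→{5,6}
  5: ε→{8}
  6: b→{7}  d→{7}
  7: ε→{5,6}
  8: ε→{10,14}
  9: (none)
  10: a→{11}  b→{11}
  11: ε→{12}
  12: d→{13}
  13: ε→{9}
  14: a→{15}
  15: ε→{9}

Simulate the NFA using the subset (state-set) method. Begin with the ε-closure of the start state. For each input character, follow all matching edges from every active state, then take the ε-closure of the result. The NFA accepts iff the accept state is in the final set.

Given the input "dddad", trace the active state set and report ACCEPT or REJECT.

Answer: ACCEPT

Steps:
initial (ε-close {0}): {0,1,2,4,5,6,8,10,14}
'd' @ 1: {1,3,4,5,6,7,8,10,14}
'd' @ 2: {5,6,7,8,10,14}
'd' @ 3: {5,6,7,8,10,14}
'a' @ 4: {9,11,12,15}  ✓accept
'd' @ 5: {9,13}  ✓accept
final: {9,13}; accept 9 in set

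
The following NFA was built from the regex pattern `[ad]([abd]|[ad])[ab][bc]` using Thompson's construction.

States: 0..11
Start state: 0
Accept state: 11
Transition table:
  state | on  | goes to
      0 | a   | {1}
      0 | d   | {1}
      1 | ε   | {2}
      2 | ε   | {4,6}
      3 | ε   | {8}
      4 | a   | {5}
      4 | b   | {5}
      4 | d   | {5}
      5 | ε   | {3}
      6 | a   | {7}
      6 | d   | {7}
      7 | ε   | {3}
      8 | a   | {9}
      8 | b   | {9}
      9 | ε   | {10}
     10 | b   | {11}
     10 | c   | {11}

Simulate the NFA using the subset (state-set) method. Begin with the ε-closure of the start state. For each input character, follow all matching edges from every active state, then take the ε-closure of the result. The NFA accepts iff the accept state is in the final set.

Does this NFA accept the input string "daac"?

Answer: ACCEPT

Derivation:
S₀ = ε-closure({0}) = {0}
'd' @ 1: {1,2,4,6}
'a' @ 2: {3,5,7,8}
'a' @ 3: {9,10}
'c' @ 4: {11}  (accept∈set)
end set {11} — state 11 in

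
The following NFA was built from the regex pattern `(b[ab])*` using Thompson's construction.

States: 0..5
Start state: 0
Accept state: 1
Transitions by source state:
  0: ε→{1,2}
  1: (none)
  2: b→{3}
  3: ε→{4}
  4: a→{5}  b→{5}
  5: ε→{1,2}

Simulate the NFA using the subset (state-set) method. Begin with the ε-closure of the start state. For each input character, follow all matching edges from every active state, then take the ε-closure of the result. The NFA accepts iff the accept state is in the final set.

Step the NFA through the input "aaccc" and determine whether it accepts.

Answer: REJECT

Trace:
S₀ = ε-closure({0}) = {0,1,2}
'a' @ 1: {}  — state set empty
rest 'accc' ignored (set empty)
after full input: {}  (accept=1 not in)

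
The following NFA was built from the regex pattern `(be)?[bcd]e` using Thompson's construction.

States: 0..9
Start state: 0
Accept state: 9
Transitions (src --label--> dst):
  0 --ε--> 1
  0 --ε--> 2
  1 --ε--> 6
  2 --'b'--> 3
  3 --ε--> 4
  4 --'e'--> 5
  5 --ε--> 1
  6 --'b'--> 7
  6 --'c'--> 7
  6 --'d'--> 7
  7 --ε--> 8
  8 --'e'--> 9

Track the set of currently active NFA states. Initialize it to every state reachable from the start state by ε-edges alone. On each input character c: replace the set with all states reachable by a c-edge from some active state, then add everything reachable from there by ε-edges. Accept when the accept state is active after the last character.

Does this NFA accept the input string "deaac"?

S₀ = ε-closure({0}) = {0,1,2,6}
'd' @ 1: {7,8}
'e' @ 2: {9}  [accepting]
'a' @ 3: {}  — dead — no transitions
rest 'ac' ignored (set empty)
final: {}; accept 9 not in set

Answer: REJECT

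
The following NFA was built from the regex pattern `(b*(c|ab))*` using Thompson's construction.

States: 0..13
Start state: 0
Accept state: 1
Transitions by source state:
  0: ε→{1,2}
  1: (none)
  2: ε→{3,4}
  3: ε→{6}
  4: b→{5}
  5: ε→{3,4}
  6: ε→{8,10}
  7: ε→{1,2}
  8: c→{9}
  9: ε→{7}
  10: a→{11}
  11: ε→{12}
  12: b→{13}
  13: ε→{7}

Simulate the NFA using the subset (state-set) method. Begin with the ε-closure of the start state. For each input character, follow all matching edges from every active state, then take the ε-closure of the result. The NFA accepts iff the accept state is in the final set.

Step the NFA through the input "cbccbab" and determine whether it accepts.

Answer: ACCEPT

Derivation:
start: ε-closure({0}) = {0,1,2,3,4,6,8,10}
'c' @ 1: {1,2,3,4,6,7,8,9,10}  ✓accept
'b' @ 2: {3,4,5,6,8,10}
'c' @ 3: {1,2,3,4,6,7,8,9,10}  ✓accept
'c' @ 4: {1,2,3,4,6,7,8,9,10}  ✓accept
'b' @ 5: {3,4,5,6,8,10}
'a' @ 6: {11,12}
'b' @ 7: {1,2,3,4,6,7,8,10,13}  ✓accept
end set {1,2,3,4,6,7,8,10,13} — state 1 in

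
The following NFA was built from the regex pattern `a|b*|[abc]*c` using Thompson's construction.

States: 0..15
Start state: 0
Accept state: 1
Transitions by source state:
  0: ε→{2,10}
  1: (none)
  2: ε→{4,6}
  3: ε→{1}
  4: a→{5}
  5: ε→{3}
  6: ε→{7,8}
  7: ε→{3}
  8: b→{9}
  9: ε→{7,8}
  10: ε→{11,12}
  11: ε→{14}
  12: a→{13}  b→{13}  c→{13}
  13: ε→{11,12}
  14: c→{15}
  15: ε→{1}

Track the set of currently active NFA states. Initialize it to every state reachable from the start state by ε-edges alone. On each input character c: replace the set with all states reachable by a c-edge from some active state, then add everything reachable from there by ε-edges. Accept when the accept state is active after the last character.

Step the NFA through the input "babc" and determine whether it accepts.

S₀ = ε-closure({0}) = {0,1,2,3,4,6,7,8,10,11,12,14}
'b' @ 1: {1,3,7,8,9,11,12,13,14}  ✓accept
'a' @ 2: {11,12,13,14}
'b' @ 3: {11,12,13,14}
'c' @ 4: {1,11,12,13,14,15}  ✓accept
after full input: {1,11,12,13,14,15}  (accept=1 in)

Answer: ACCEPT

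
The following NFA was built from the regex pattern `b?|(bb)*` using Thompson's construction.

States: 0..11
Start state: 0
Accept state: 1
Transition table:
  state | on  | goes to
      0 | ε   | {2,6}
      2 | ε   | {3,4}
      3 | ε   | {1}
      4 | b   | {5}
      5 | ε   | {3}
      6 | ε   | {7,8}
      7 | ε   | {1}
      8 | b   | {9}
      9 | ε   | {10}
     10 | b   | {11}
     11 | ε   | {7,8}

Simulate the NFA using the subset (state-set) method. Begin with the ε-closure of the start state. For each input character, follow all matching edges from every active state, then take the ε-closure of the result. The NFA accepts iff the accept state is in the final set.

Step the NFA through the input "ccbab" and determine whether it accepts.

Answer: REJECT

Derivation:
S₀ = ε-closure({0}) = {0,1,2,3,4,6,7,8}
'c' @ 1: {}  — state set empty
rest 'cbab' ignored (set empty)
end set {} — state 1 not in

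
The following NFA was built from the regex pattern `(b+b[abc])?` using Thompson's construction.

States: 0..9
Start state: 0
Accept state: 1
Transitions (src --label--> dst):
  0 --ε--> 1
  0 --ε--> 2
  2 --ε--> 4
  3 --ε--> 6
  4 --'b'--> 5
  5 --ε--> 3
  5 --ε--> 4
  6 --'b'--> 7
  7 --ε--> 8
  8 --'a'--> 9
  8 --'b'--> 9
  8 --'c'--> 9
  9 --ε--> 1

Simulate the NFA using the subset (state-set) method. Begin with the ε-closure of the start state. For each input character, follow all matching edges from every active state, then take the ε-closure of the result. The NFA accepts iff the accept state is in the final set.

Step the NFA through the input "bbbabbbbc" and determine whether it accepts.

start: ε-closure({0}) = {0,1,2,4}
'b' @ 1: {3,4,5,6}
'b' @ 2: {3,4,5,6,7,8}
'b' @ 3: {1,3,4,5,6,7,8,9}  (accept∈set)
'a' @ 4: {1,9}  (accept∈set)
'b' @ 5: {}  — no active states
rest 'bbbc' ignored (set empty)
after full input: {}  (accept=1 not in)

Answer: REJECT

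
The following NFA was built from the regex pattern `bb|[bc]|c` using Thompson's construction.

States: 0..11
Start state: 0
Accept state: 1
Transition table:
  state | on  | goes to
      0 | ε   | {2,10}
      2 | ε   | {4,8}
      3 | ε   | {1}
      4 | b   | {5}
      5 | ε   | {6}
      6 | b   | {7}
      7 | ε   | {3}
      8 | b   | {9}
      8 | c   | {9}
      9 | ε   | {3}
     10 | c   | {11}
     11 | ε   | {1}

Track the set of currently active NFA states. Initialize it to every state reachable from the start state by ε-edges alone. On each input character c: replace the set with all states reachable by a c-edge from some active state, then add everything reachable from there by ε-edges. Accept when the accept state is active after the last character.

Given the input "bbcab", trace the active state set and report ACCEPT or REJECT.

initial (ε-close {0}): {0,2,4,8,10}
'b' @ 1: {1,3,5,6,9}  ✓accept
'b' @ 2: {1,3,7}  ✓accept
'c' @ 3: {}  — dead — no transitions
rest 'ab' ignored (set empty)
end set {} — state 1 not in

Answer: REJECT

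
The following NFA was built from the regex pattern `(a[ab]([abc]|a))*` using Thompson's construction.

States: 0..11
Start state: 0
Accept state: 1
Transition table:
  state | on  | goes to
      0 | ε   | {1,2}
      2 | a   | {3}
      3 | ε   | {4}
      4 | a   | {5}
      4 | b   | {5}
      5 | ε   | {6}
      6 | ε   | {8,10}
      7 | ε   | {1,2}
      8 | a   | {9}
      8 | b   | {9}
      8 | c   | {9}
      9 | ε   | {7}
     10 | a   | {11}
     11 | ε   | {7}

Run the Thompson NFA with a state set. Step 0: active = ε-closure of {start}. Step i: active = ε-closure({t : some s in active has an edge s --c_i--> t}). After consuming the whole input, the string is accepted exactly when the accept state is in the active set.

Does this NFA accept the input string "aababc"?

initial (ε-close {0}): {0,1,2}
'a' @ 1: {3,4}
'a' @ 2: {5,6,8,10}
'b' @ 3: {1,2,7,9}  (accept∈set)
'a' @ 4: {3,4}
'b' @ 5: {5,6,8,10}
'c' @ 6: {1,2,7,9}  (accept∈set)
final: {1,2,7,9}; accept 1 in set

Answer: ACCEPT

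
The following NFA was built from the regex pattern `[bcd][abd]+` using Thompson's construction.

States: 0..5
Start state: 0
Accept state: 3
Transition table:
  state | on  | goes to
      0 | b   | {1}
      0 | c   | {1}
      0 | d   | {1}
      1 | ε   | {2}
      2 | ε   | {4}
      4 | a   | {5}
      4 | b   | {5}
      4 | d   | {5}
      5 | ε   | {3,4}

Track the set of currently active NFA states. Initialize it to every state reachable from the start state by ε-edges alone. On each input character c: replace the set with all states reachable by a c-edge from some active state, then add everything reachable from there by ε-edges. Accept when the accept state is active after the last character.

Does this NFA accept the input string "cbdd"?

Answer: ACCEPT

Trace:
start: ε-closure({0}) = {0}
'c' @ 1: {1,2,4}
'b' @ 2: {3,4,5}  (accept∈set)
'd' @ 3: {3,4,5}  (accept∈set)
'd' @ 4: {3,4,5}  (accept∈set)
after full input: {3,4,5}  (accept=3 in)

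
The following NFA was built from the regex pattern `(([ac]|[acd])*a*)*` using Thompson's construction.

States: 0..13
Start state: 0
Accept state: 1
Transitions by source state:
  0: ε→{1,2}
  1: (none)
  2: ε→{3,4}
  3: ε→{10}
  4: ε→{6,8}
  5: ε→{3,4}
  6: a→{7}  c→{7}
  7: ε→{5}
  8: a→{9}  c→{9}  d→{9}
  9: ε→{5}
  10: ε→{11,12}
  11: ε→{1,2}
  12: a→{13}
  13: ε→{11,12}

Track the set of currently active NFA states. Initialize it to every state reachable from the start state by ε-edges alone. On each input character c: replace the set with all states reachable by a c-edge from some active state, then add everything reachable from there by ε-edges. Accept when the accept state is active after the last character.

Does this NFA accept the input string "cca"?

Answer: ACCEPT

Steps:
S₀ = ε-closure({0}) = {0,1,2,3,4,6,8,10,11,12}
'c' @ 1: {1,2,3,4,5,6,7,8,9,10,11,12}  (accept∈set)
'c' @ 2: {1,2,3,4,5,6,7,8,9,10,11,12}  (accept∈set)
'a' @ 3: {1,2,3,4,5,6,7,8,9,10,11,12,13}  (accept∈set)
end set {1,2,3,4,5,6,7,8,9,10,11,12,13} — state 1 in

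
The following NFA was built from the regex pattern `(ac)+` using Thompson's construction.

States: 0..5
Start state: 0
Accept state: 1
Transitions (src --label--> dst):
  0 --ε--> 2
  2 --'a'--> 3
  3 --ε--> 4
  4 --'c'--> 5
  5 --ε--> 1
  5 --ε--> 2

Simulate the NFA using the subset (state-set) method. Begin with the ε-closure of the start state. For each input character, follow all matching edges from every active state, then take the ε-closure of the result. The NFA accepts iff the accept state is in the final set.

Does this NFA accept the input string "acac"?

Answer: ACCEPT

Trace:
initial (ε-close {0}): {0,2}
'a' @ 1: {3,4}
'c' @ 2: {1,2,5}  [accepting]
'a' @ 3: {3,4}
'c' @ 4: {1,2,5}  [accepting]
end set {1,2,5} — state 1 in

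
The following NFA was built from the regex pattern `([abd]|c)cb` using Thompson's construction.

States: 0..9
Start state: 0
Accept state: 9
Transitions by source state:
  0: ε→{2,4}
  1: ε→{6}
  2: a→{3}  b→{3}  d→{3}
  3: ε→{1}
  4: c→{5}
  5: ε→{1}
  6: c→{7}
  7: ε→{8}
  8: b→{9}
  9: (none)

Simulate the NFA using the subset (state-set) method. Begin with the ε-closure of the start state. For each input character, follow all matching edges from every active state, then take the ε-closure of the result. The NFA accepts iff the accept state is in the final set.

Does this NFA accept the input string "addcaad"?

start: ε-closure({0}) = {0,2,4}
'a' @ 1: {1,3,6}
'd' @ 2: {}  — state set empty
rest 'dcaad' ignored (set empty)
final: {}; accept 9 not in set

Answer: REJECT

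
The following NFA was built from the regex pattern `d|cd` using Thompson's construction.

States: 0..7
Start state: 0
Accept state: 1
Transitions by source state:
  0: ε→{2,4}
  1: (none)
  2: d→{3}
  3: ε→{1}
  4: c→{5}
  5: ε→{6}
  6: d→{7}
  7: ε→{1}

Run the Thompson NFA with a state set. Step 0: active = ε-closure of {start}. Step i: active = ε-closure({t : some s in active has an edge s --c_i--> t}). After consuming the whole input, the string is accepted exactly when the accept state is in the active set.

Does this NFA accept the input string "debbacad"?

Answer: REJECT

Derivation:
S₀ = ε-closure({0}) = {0,2,4}
'd' @ 1: {1,3}  (accept∈set)
'e' @ 2: {}  — dead — no transitions
rest 'bbacad' ignored (set empty)
end set {} — state 1 not in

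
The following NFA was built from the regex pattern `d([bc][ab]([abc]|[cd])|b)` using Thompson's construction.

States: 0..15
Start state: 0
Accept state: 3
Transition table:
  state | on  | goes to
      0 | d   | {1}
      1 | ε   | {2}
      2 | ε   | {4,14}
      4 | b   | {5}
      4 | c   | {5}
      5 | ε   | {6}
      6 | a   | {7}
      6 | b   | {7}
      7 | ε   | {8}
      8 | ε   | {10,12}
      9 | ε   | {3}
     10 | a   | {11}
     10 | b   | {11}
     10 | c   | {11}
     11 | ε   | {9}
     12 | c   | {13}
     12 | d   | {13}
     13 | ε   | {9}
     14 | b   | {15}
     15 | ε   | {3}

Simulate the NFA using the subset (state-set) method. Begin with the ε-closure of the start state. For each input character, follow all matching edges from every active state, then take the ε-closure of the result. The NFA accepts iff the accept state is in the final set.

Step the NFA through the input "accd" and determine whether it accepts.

Answer: REJECT

Steps:
start: ε-closure({0}) = {0}
'a' @ 1: {}  — dead — no transitions
rest 'ccd' ignored (set empty)
end set {} — state 3 not in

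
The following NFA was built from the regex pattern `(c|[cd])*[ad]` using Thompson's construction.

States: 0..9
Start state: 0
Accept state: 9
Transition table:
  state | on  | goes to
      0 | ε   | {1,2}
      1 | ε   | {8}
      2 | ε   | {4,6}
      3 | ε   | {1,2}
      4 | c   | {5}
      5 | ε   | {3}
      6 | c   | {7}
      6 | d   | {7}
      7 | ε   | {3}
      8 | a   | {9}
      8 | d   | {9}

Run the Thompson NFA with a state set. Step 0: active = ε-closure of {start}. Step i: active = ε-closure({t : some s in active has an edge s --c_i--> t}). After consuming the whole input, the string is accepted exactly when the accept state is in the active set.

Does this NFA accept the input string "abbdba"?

S₀ = ε-closure({0}) = {0,1,2,4,6,8}
'a' @ 1: {9}  (accept∈set)
'b' @ 2: {}  — state set empty
rest 'bdba' ignored (set empty)
final: {}; accept 9 not in set

Answer: REJECT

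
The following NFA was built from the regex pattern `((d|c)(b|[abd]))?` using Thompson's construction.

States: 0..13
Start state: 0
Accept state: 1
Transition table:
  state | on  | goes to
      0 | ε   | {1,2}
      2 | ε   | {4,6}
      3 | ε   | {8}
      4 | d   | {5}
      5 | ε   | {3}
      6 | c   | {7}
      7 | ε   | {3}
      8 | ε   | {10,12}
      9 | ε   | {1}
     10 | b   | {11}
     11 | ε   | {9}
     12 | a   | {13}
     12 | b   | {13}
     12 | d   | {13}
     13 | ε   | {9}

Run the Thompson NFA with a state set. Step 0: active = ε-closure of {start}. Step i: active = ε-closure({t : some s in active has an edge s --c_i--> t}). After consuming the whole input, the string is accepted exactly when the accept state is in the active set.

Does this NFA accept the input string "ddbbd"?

initial (ε-close {0}): {0,1,2,4,6}
'd' @ 1: {3,5,8,10,12}
'd' @ 2: {1,9,13}  ✓accept
'b' @ 3: {}  — no active states
rest 'bd' ignored (set empty)
end set {} — state 1 not in

Answer: REJECT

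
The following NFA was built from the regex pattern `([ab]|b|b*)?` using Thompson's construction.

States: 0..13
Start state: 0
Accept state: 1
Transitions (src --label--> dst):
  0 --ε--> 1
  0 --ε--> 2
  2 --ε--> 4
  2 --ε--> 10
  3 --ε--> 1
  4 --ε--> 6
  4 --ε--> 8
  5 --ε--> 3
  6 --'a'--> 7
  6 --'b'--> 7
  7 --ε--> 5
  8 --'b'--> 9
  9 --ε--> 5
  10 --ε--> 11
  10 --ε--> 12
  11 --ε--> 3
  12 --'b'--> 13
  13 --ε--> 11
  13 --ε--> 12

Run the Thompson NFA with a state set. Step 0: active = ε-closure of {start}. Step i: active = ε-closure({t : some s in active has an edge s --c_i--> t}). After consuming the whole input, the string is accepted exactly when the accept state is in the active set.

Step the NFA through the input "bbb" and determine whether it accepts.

Answer: ACCEPT

Trace:
start: ε-closure({0}) = {0,1,2,3,4,6,8,10,11,12}
'b' @ 1: {1,3,5,7,9,11,12,13}  (accept∈set)
'b' @ 2: {1,3,11,12,13}  (accept∈set)
'b' @ 3: {1,3,11,12,13}  (accept∈set)
after full input: {1,3,11,12,13}  (accept=1 in)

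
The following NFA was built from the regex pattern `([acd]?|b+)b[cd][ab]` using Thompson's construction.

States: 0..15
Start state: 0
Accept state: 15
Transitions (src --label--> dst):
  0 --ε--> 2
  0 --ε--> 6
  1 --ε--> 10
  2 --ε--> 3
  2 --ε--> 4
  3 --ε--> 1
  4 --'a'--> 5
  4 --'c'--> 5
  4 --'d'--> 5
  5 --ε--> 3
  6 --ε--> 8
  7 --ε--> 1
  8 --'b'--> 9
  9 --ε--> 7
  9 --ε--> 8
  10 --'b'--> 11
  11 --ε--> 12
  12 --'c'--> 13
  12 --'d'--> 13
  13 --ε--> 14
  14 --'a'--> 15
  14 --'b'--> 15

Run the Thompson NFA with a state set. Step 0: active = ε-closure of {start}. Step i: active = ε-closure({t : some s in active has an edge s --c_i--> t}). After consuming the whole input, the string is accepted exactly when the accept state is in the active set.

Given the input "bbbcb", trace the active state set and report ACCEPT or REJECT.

S₀ = ε-closure({0}) = {0,1,2,3,4,6,8,10}
'b' @ 1: {1,7,8,9,10,11,12}
'b' @ 2: {1,7,8,9,10,11,12}
'b' @ 3: {1,7,8,9,10,11,12}
'c' @ 4: {13,14}
'b' @ 5: {15}  (accept∈set)
final: {15}; accept 15 in set

Answer: ACCEPT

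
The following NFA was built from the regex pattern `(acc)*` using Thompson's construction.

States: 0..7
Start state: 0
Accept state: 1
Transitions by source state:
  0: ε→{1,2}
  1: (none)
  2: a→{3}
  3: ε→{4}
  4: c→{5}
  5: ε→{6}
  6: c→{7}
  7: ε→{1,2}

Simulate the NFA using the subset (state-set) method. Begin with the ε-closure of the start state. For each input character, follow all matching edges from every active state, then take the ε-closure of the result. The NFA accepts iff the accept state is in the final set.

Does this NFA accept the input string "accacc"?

initial (ε-close {0}): {0,1,2}
'a' @ 1: {3,4}
'c' @ 2: {5,6}
'c' @ 3: {1,2,7}  ✓accept
'a' @ 4: {3,4}
'c' @ 5: {5,6}
'c' @ 6: {1,2,7}  ✓accept
after full input: {1,2,7}  (accept=1 in)

Answer: ACCEPT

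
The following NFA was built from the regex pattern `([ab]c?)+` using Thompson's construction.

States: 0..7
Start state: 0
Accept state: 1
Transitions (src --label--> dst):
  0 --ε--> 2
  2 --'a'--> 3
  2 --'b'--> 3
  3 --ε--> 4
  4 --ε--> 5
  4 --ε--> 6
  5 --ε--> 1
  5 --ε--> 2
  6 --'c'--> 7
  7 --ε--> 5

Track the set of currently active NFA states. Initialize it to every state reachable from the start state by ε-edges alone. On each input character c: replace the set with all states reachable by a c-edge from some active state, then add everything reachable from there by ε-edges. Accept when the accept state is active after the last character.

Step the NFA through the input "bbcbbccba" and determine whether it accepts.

S₀ = ε-closure({0}) = {0,2}
'b' @ 1: {1,2,3,4,5,6}  (accept∈set)
'b' @ 2: {1,2,3,4,5,6}  (accept∈set)
'c' @ 3: {1,2,5,7}  (accept∈set)
'b' @ 4: {1,2,3,4,5,6}  (accept∈set)
'b' @ 5: {1,2,3,4,5,6}  (accept∈set)
'c' @ 6: {1,2,5,7}  (accept∈set)
'c' @ 7: {}  — state set empty
rest 'ba' ignored (set empty)
final: {}; accept 1 not in set

Answer: REJECT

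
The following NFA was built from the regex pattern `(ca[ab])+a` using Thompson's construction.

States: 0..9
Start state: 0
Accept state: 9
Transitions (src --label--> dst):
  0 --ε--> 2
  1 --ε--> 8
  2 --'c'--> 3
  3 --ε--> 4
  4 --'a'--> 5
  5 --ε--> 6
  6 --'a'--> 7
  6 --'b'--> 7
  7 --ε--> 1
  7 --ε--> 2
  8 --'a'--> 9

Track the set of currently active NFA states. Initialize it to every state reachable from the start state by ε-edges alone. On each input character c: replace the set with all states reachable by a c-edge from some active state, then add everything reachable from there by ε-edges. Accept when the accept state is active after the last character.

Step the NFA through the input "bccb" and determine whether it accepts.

start: ε-closure({0}) = {0,2}
'b' @ 1: {}  — no active states
rest 'ccb' ignored (set empty)
after full input: {}  (accept=9 not in)

Answer: REJECT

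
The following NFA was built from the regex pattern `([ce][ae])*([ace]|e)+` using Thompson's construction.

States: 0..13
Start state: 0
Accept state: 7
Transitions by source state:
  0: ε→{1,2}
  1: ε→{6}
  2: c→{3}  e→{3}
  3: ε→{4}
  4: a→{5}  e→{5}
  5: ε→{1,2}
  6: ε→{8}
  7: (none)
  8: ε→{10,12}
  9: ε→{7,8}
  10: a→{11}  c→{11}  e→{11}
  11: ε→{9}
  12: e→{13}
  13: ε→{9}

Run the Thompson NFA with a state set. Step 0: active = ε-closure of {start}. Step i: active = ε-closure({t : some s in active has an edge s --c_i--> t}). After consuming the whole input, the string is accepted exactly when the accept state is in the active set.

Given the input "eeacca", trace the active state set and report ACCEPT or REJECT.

initial (ε-close {0}): {0,1,2,6,8,10,12}
'e' @ 1: {3,4,7,8,9,10,11,12,13}  [accepting]
'e' @ 2: {1,2,5,6,7,8,9,10,11,12,13}  [accepting]
'a' @ 3: {7,8,9,10,11,12}  [accepting]
'c' @ 4: {7,8,9,10,11,12}  [accepting]
'c' @ 5: {7,8,9,10,11,12}  [accepting]
'a' @ 6: {7,8,9,10,11,12}  [accepting]
after full input: {7,8,9,10,11,12}  (accept=7 in)

Answer: ACCEPT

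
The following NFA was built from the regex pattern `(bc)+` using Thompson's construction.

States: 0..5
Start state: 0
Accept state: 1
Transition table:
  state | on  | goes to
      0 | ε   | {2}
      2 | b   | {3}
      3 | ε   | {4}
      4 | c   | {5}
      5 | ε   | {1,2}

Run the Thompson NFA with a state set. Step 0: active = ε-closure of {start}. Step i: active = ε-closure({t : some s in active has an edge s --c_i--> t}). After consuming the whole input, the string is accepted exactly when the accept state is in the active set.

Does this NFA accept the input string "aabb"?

initial (ε-close {0}): {0,2}
'a' @ 1: {}  — state set empty
rest 'abb' ignored (set empty)
final: {}; accept 1 not in set

Answer: REJECT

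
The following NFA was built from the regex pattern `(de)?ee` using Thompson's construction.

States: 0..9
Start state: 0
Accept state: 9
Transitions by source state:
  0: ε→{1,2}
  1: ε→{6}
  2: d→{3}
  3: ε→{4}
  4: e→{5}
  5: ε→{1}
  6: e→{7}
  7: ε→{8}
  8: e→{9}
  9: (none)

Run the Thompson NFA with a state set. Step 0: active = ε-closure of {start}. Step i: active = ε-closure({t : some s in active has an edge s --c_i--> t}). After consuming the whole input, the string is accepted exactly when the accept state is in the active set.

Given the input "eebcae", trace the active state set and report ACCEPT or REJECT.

Answer: REJECT

Steps:
S₀ = ε-closure({0}) = {0,1,2,6}
'e' @ 1: {7,8}
'e' @ 2: {9}  ✓accept
'b' @ 3: {}  — dead — no transitions
rest 'cae' ignored (set empty)
end set {} — state 9 not in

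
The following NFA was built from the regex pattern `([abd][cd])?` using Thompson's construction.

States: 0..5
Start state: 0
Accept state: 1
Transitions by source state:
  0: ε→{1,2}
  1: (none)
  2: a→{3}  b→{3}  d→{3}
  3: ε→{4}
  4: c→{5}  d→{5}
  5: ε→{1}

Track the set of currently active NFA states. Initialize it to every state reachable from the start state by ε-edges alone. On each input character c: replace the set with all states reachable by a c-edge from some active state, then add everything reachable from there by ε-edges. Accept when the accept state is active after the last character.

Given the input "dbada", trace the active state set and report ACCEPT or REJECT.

S₀ = ε-closure({0}) = {0,1,2}
'd' @ 1: {3,4}
'b' @ 2: {}  — dead — no transitions
rest 'ada' ignored (set empty)
after full input: {}  (accept=1 not in)

Answer: REJECT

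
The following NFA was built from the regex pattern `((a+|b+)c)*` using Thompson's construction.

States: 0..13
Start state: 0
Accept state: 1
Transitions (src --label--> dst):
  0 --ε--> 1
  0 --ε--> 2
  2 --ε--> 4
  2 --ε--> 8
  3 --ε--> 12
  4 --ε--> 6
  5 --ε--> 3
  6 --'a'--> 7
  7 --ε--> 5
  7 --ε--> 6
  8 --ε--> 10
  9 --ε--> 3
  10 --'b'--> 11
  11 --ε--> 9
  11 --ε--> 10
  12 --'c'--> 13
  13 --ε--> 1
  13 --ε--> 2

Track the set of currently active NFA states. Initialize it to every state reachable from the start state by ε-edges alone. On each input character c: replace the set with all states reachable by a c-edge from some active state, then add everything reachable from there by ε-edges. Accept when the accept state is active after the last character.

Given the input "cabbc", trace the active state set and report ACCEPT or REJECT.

Answer: REJECT

Trace:
initial (ε-close {0}): {0,1,2,4,6,8,10}
'c' @ 1: {}  — state set empty
rest 'abbc' ignored (set empty)
after full input: {}  (accept=1 not in)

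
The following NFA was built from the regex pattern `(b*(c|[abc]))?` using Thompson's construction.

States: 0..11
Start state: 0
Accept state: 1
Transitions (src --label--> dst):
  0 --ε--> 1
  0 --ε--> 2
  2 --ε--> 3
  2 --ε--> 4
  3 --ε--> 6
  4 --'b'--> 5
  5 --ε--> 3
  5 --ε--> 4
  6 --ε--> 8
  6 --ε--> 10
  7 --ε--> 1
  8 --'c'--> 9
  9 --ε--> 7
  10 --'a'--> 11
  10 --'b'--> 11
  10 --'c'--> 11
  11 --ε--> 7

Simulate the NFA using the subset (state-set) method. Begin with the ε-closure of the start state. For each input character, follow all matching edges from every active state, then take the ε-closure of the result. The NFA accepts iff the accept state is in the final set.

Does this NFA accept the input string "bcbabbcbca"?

Answer: REJECT

Trace:
S₀ = ε-closure({0}) = {0,1,2,3,4,6,8,10}
'b' @ 1: {1,3,4,5,6,7,8,10,11}  ✓accept
'c' @ 2: {1,7,9,11}  ✓accept
'b' @ 3: {}  — no active states
rest 'abbcbca' ignored (set empty)
end set {} — state 1 not in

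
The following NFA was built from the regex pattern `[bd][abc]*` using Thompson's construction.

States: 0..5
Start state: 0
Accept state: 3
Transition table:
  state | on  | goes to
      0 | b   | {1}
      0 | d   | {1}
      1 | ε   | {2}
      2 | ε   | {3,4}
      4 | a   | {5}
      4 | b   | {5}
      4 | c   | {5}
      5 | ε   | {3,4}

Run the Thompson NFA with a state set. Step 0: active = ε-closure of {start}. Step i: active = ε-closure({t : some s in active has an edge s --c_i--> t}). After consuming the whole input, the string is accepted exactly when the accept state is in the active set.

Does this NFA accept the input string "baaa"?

Answer: ACCEPT

Trace:
S₀ = ε-closure({0}) = {0}
'b' @ 1: {1,2,3,4}  [accepting]
'a' @ 2: {3,4,5}  [accepting]
'a' @ 3: {3,4,5}  [accepting]
'a' @ 4: {3,4,5}  [accepting]
final: {3,4,5}; accept 3 in set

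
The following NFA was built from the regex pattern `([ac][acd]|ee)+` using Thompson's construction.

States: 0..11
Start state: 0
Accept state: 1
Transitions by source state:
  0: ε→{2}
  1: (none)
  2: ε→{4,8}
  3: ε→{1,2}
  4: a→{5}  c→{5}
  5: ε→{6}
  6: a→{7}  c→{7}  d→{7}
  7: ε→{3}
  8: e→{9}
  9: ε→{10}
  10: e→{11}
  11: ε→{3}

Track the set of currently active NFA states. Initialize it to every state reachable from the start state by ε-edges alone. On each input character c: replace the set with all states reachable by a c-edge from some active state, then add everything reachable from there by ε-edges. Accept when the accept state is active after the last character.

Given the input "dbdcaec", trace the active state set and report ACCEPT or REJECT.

start: ε-closure({0}) = {0,2,4,8}
'd' @ 1: {}  — no active states
rest 'bdcaec' ignored (set empty)
after full input: {}  (accept=1 not in)

Answer: REJECT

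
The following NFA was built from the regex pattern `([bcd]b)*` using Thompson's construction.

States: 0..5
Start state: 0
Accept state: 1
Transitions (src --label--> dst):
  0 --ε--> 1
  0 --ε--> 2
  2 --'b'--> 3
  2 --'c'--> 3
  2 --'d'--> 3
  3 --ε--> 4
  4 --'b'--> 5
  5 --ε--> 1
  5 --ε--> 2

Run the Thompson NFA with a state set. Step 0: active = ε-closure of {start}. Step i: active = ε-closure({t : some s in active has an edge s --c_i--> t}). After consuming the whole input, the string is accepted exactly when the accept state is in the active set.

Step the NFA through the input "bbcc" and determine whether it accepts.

start: ε-closure({0}) = {0,1,2}
'b' @ 1: {3,4}
'b' @ 2: {1,2,5}  ✓accept
'c' @ 3: {3,4}
'c' @ 4: {}  — state set empty
after full input: {}  (accept=1 not in)

Answer: REJECT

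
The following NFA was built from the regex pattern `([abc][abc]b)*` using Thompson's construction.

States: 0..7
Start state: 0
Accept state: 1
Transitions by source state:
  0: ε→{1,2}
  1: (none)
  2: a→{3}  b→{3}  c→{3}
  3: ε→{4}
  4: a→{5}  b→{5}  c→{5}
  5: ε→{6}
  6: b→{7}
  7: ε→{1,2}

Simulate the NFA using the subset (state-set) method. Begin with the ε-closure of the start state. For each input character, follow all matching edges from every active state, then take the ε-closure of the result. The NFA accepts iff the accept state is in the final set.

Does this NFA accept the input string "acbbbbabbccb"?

Answer: ACCEPT

Derivation:
initial (ε-close {0}): {0,1,2}
'a' @ 1: {3,4}
'c' @ 2: {5,6}
'b' @ 3: {1,2,7}  (accept∈set)
'b' @ 4: {3,4}
'b' @ 5: {5,6}
'b' @ 6: {1,2,7}  (accept∈set)
'a' @ 7: {3,4}
'b' @ 8: {5,6}
'b' @ 9: {1,2,7}  (accept∈set)
'c' @ 10: {3,4}
'c' @ 11: {5,6}
'b' @ 12: {1,2,7}  (accept∈set)
final: {1,2,7}; accept 1 in set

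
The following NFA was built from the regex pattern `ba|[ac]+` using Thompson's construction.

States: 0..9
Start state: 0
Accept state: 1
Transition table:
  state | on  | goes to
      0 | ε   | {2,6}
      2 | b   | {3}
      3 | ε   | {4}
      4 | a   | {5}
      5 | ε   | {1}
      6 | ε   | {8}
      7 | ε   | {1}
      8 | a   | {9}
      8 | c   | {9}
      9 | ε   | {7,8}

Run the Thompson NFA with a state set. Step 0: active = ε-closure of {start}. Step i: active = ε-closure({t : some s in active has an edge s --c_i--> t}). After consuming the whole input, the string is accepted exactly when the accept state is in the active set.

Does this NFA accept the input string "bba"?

S₀ = ε-closure({0}) = {0,2,6,8}
'b' @ 1: {3,4}
'b' @ 2: {}  — no active states
rest 'a' ignored (set empty)
after full input: {}  (accept=1 not in)

Answer: REJECT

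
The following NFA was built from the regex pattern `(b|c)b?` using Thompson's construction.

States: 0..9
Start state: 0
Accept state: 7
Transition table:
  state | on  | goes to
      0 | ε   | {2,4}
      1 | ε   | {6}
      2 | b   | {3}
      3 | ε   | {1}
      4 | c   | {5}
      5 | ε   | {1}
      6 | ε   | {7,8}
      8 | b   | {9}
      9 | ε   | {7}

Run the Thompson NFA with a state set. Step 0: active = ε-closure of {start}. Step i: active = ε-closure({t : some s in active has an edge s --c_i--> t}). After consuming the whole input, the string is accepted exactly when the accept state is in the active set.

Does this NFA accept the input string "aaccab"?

Answer: REJECT

Trace:
start: ε-closure({0}) = {0,2,4}
'a' @ 1: {}  — no active states
rest 'accab' ignored (set empty)
final: {}; accept 7 not in set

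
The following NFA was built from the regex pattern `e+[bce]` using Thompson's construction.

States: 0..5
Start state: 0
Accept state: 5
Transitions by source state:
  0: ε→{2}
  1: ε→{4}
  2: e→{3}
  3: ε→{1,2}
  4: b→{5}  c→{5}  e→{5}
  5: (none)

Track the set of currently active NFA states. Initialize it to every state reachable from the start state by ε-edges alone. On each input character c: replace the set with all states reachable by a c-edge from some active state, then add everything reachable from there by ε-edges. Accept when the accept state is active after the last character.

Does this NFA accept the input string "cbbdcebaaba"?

Answer: REJECT

Trace:
initial (ε-close {0}): {0,2}
'c' @ 1: {}  — dead — no transitions
rest 'bbdcebaaba' ignored (set empty)
final: {}; accept 5 not in set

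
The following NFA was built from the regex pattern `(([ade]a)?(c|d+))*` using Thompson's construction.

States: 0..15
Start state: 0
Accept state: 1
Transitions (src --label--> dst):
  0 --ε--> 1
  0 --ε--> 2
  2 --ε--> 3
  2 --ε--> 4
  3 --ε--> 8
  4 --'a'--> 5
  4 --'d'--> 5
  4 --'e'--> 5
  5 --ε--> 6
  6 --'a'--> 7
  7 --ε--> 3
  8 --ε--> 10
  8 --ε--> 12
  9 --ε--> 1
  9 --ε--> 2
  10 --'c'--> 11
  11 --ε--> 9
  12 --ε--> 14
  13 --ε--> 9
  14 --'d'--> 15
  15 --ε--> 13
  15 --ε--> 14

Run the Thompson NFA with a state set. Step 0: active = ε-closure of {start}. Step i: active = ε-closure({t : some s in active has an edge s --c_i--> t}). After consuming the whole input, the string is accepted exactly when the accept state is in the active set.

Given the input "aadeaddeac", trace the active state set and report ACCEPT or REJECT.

Answer: ACCEPT

Derivation:
initial (ε-close {0}): {0,1,2,3,4,8,10,12,14}
'a' @ 1: {5,6}
'a' @ 2: {3,7,8,10,12,14}
'd' @ 3: {1,2,3,4,8,9,10,12,13,14,15}  ✓accept
'e' @ 4: {5,6}
'a' @ 5: {3,7,8,10,12,14}
'd' @ 6: {1,2,3,4,8,9,10,12,13,14,15}  ✓accept
'd' @ 7: {1,2,3,4,5,6,8,9,10,12,13,14,15}  ✓accept
'e' @ 8: {5,6}
'a' @ 9: {3,7,8,10,12,14}
'c' @ 10: {1,2,3,4,8,9,10,11,12,14}  ✓accept
end set {1,2,3,4,8,9,10,11,12,14} — state 1 in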